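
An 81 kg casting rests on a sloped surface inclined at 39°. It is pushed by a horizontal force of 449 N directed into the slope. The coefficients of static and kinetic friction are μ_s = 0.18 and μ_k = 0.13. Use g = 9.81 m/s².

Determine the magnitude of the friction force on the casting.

The horizontal push has a component P sin θ into the surface, so N = m g cos θ + P sin θ = 617.5 + 282.6 = 900.1 N.
Parallel to the incline: P cos θ − m g sin θ = 348.9 − 500.1 = -151.1 N; the friction needed to balance this is 151.1 N acting up the slope.
The limit of static friction is μ_s N = 162 N.
Since 151.1 N is within the 162 N limit, the casting stays put and friction is exactly 151 N.

f ≈ 151 N (up the incline)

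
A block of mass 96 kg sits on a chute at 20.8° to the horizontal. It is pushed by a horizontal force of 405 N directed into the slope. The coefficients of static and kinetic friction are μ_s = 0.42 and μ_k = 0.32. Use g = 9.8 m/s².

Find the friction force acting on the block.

Normal direction: N = m g cos θ + P sin θ = 1023 N.
Along the incline, the net driving force (taking up-slope positive) is P cos θ − m g sin θ = 378.6 − 334.1 = 44.52 N, so equilibrium requires friction f = -44.52 N (down-slope).
The limit of static friction is μ_s N = 429.8 N.
Since 44.52 N is within the 429.8 N limit, the block stays put and friction is exactly 44.5 N.

f ≈ 44.5 N (down the incline)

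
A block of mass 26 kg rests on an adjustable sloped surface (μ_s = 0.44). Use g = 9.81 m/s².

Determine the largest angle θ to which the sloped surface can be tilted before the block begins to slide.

At the slip threshold, m g sin θ = μ_s · m g cos θ, so tan θ = μ_s.
θ_max = arctan(0.44) = 23.7°.

θ_max ≈ 23.7°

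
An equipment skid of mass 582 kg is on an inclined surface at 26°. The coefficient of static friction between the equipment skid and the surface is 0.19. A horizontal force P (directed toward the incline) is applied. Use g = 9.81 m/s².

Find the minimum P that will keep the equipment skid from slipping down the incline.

The equipment skid tends to slide down (tan θ > μ_s), so at the point of impending slip friction acts up-slope at its limit: f = μ_s N.
Perpendicular to the incline: N = m g cos θ + P sin θ.
Along the incline: P cos θ + μ_s N = m g sin θ, i.e. P cos θ + μ_s (m g cos θ + P sin θ) = m g sin θ.
Solving, P (cos θ + μ_s sin θ) = m g (sin θ − μ_s cos θ), so P = 5710×0.2676/0.9821 = 1560 N.

P_min ≈ 1560 N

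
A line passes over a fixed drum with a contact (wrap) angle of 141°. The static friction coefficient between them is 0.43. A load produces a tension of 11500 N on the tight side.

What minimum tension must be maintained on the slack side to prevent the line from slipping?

Capstan equation at impending slip: T_tight/T_slack = e^{μβ}.
β = 141° = 2.461 rad; e^{μβ} = e^{0.43×2.461} = 2.881.
T_slack = T_tight / e^{μβ} = 11500 / 2.881 = 3990 N.

T_min ≈ 3990 N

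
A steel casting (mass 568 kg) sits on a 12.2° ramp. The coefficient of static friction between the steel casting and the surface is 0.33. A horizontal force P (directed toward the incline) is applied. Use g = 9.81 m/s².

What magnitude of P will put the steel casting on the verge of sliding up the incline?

P ≈ 3280 N

At impending motion up the slope, friction acts down-slope at its limit: f = μ_s N.
Perpendicular to the incline: N = m g cos θ + P sin θ.
Along the incline: P cos θ = m g sin θ + μ_s N = m g sin θ + μ_s (m g cos θ + P sin θ).
Solving, P (cos θ − μ_s sin θ) = m g (sin θ + μ_s cos θ), so P = 568×9.81×(sin 12.2° + 0.33 cos 12.2°)/(cos 12.2° − 0.33 sin 12.2°) = 5570×0.5339/0.9077 = 3280 N.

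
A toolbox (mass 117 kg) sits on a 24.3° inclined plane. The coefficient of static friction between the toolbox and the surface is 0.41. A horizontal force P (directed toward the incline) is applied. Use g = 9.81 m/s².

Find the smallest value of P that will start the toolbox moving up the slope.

At impending motion up the slope, friction acts down-slope at its limit: f = μ_s N.
Perpendicular to the incline: N = m g cos θ + P sin θ.
Along the incline: P cos θ = m g sin θ + μ_s N = m g sin θ + μ_s (m g cos θ + P sin θ).
Solving, P (cos θ − μ_s sin θ) = m g (sin θ + μ_s cos θ), so P = 117×9.81×(sin 24.3° + 0.41 cos 24.3°)/(cos 24.3° − 0.41 sin 24.3°) = 1150×0.7852/0.7427 = 1210 N.

P ≈ 1210 N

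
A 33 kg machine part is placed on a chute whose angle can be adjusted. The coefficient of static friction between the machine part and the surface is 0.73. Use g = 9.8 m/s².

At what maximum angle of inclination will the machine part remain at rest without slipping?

θ_max ≈ 36.1°

At the slip threshold, m g sin θ = μ_s · m g cos θ, so tan θ = μ_s.
θ_max = arctan(0.73) = 36.1°.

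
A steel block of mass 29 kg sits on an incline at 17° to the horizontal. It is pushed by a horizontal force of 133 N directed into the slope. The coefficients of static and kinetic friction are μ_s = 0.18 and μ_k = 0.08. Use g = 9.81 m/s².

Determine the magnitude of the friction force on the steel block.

f ≈ 44 N (down the incline)

Normal direction: N = m g cos θ + P sin θ = 310.9 N.
Along the incline, the net driving force (taking up-slope positive) is P cos θ − m g sin θ = 127.2 − 83.18 = 44.01 N, so equilibrium requires friction f = -44.01 N (down-slope).
Maximum static friction: μ_s N = 0.18 × 310.9 = 55.97 N.
|f_req| = 44.01 ≤ 55.97 N → the steel block is in equilibrium; friction equals the required value.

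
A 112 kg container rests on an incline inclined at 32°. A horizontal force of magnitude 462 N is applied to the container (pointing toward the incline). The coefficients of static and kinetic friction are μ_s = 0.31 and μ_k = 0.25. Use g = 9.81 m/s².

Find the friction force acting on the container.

f ≈ 190 N (up the incline)

Resolve perpendicular to the incline: N = m g cos θ + P sin θ = 112×9.81×cos 32° + 462×sin 32° = 1177 N.
Along the incline, the net driving force (taking up-slope positive) is P cos θ − m g sin θ = 391.8 − 582.2 = -190.4 N, so equilibrium requires friction f = 190.4 N (up-slope).
Maximum static friction: μ_s N = 0.31 × 1177 = 364.7 N.
|f_req| = 190.4 ≤ 364.7 N → the container is in equilibrium; friction equals the required value.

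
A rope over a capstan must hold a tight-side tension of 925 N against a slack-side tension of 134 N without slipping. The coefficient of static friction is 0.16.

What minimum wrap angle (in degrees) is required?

T₂/T₁ = e^{μβ} → β = ln(T₂/T₁)/μ.
β = ln(925/134)/0.16 = 1.932/0.16 = 12.07 rad.
In degrees: β = 12.07 × 180/π = 692°.

β_min ≈ 692°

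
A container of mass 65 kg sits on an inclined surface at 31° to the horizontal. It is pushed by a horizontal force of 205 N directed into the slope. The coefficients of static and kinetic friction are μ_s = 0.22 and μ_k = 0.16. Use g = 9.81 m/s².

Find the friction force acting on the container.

f ≈ 104 N (up the incline)

The horizontal push has a component P sin θ into the surface, so N = m g cos θ + P sin θ = 546.6 + 105.6 = 652.2 N.
Along the incline, the net driving force (taking up-slope positive) is P cos θ − m g sin θ = 175.7 − 328.4 = -152.7 N, so equilibrium requires friction f = 152.7 N (up-slope).
The limit of static friction is μ_s N = 143.5 N.
The required 152.7 N exceeds the static limit, so the container slides down-slope and f = μ_k N = 0.16×652.2 = 104 N.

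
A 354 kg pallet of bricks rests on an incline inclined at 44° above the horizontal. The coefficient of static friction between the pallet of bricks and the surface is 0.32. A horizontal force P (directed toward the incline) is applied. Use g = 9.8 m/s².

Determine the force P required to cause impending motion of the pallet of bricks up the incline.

P ≈ 6460 N

At impending motion up the slope, friction acts down-slope at its limit: f = μ_s N.
Perpendicular to the incline: N = m g cos θ + P sin θ.
Along the incline: P cos θ = m g sin θ + μ_s N = m g sin θ + μ_s (m g cos θ + P sin θ).
Solving, P (cos θ − μ_s sin θ) = m g (sin θ + μ_s cos θ), so P = 354×9.8×(sin 44° + 0.32 cos 44°)/(cos 44° − 0.32 sin 44°) = 3470×0.9248/0.497 = 6460 N.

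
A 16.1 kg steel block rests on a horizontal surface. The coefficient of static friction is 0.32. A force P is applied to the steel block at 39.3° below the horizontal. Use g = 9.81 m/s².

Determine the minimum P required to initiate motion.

N = m g + P sin α (the push presses the steel block into the horizontal surface).
At impending slip, P cos α = μ_s N = μ_s (m g + P sin α).
Solving: P (cos α − μ_s sin α) = μ_s m g → P = 0.32×158/(cos 39.3° − 0.32 sin 39.3°) = 50.5/0.5712 = 88.5 N.

P ≈ 88.5 N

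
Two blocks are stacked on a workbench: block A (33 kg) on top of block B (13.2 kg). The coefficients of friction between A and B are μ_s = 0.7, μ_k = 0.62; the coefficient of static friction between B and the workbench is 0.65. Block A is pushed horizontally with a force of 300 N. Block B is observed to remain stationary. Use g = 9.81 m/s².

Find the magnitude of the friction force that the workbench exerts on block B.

f ≈ 201 N

Normal force at the A–B interface: N₁ = m_A g = 323.7 N.
Maximum static friction on A from B: μ_s N₁ = 0.7×323.7 = 226.6 N.
P = 300 N exceeds that limit, so A slips over B and the interface friction becomes kinetic: f₁ = μ_k N₁ = 0.62×323.7 = 201 N.
B experiences an equal 201 N forward from A (third law). B is in equilibrium, so the floor supplies f₂ = 201 N of static friction (limit μ_s(m_A+m_B)g = 294.6 N, not exceeded).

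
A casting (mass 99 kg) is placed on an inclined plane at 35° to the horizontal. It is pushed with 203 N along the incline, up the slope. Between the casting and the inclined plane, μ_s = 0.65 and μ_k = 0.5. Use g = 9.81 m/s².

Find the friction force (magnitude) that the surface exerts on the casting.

Normal force: N = m g cos θ = 99 × 9.81 × cos 35° = 795.6 N.
For equilibrium along the incline the friction force must supply f = m g sin θ − P = 557.1 − 203 = 354.1 N (positive meaning up-slope).
The static-friction ceiling is μ_s N = 0.65 × 795.6 = 517.1 N.
Since |354.1| ≤ 517.1 N, the casting remains in static equilibrium and friction takes exactly the required value.

f ≈ 354 N (up the incline)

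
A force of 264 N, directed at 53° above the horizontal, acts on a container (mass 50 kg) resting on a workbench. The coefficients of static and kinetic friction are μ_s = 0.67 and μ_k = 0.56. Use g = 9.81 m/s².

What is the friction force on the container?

f ≈ 159 N

Vertical equilibrium gives N = m g − P sin α = 279.7 N.
For equilibrium, f = P cos α = 264×cos 53° = 158.9 N.
μ_s N = 0.67 × 279.7 = 187.4 N.
158.9 ≤ 187.4 N → static; friction equals the required 159 N.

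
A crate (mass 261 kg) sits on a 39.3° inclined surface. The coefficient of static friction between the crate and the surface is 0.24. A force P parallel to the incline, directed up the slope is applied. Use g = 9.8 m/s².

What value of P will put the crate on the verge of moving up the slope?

At impending motion up the slope, friction acts down-slope at its limit: f = μ_s N.
P is parallel to the surface, so N = m g cos θ = 1980 N.
Along the incline: P = m g sin θ + μ_s N = 1620 + 0.24×1980 = 2100 N.

P ≈ 2100 N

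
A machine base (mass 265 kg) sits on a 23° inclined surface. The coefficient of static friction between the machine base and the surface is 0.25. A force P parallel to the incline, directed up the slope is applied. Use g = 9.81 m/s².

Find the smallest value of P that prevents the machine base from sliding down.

P_min ≈ 418 N

The machine base tends to slide down (tan θ > μ_s), so at the point of impending slip friction acts up-slope at its limit: f = μ_s N.
P is parallel to the surface, so N = m g cos θ = 2390 N.
Along the incline: P + μ_s N = m g sin θ, so P = 1020 − 0.25×2390 = 418 N.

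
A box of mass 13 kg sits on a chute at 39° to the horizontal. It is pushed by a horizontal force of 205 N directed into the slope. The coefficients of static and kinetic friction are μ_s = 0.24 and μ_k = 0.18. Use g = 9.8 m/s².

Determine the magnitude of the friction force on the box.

f ≈ 41 N (down the incline)

Normal direction: N = m g cos θ + P sin θ = 228 N.
Along the incline, the net driving force (taking up-slope positive) is P cos θ − m g sin θ = 159.3 − 80.18 = 79.14 N, so equilibrium requires friction f = -79.14 N (down-slope).
Maximum static friction: μ_s N = 0.24 × 228 = 54.72 N.
The required 79.14 N exceeds the static limit, so the box slides up-slope and f = μ_k N = 0.18×228 = 41 N.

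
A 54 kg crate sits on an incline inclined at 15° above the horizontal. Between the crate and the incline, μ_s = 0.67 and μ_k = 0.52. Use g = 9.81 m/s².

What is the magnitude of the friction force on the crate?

f ≈ 137 N (up the incline)

Perpendicular to the surface, N = m g cos θ = 54·9.81·cos 15° = 511.7 N.
Along the slope the weight component is m g sin θ = 137.1 N; friction must supply exactly this, acting up-slope.
Maximum static friction available: μ_s N = 0.67 × 511.7 = 342.8 N.
Since |137.1| ≤ 342.8 N, the crate remains in static equilibrium and friction takes exactly the required value.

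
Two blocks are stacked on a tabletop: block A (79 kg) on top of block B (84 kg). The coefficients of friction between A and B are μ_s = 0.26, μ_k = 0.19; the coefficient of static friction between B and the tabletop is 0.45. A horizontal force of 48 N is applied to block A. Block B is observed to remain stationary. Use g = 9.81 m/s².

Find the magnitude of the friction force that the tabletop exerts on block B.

f ≈ 48 N

Between the blocks, N₁ = m_A g = 775 N.
So the A–B interface can sustain at most μ_s N₁ = 201.5 N of static friction.
Since P = 48 N ≤ 201.5 N, A does not slip on B; friction on A equals P = 48 N.
By Newton's third law B feels 48 N forward from A. With B stationary, the floor's static friction on B balances it: f₂ = 48 N (well within μ_s(m_A+m_B)g = 719.6 N).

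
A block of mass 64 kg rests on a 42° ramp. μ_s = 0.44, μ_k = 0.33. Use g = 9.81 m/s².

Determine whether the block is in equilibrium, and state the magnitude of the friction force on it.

f ≈ 154 N

N = m g cos θ = 467 N.
Down-slope weight component: m g sin θ = 420 N.
μ_s N = 205 N.
420 > 205 N, so it slides; kinetic friction f = μ_k N = 0.33×467 = 154 N.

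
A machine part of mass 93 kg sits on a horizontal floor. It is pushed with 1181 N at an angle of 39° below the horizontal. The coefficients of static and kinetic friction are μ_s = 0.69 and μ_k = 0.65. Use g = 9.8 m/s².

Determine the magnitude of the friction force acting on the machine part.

The vertical component of P adds to the normal force: N = m g + P sin α = 911.4 + 743.2 = 1655 N.
The horizontal driving force is P cos α = 917.8 N, so equilibrium needs friction f = 917.8 N.
The static-friction limit is μ_s N = 1142 N.
917.8 ≤ 1142 N → static; friction equals the required 918 N.

f ≈ 918 N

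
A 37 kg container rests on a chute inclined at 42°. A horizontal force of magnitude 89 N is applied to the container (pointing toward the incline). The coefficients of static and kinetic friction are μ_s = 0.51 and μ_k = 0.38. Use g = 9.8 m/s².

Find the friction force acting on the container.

Normal direction: N = m g cos θ + P sin θ = 329 N.
Parallel to the incline: P cos θ − m g sin θ = 66.14 − 242.6 = -176.5 N; the friction needed to balance this is 176.5 N acting up the slope.
The limit of static friction is μ_s N = 167.8 N.
The required 176.5 N exceeds the static limit, so the container slides down-slope and f = μ_k N = 0.38×329 = 125 N.

f ≈ 125 N (up the incline)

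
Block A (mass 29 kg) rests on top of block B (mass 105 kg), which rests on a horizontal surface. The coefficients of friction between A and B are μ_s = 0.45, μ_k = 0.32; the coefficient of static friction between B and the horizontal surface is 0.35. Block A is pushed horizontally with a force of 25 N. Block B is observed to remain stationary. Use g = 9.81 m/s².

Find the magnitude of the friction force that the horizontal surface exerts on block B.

f ≈ 25 N

Between the blocks, N₁ = m_A g = 284.5 N.
Maximum static friction on A from B: μ_s N₁ = 0.45×284.5 = 128 N.
Since P = 25 N ≤ 128 N, A does not slip on B; friction on A equals P = 25 N.
By Newton's third law B feels 25 N forward from A. With B stationary, the floor's static friction on B balances it: f₂ = 25 N (well within μ_s(m_A+m_B)g = 460.1 N).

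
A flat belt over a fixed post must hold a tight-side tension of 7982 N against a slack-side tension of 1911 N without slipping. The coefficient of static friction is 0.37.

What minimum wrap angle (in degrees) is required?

β_min ≈ 221°

T₂/T₁ = e^{μβ} → β = ln(T₂/T₁)/μ.
β = ln(7982/1911)/0.37 = 1.43/0.37 = 3.864 rad.
In degrees: β = 3.864 × 180/π = 221°.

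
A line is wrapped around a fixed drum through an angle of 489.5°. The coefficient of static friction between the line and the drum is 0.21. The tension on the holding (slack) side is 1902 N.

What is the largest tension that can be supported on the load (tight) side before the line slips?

At impending slip the capstan equation gives T₂/T₁ = e^{μβ} with β in radians.
β = 489.5° × π/180 = 8.543 rad.
e^{μβ} = e^{0.21×8.543} = 6.014.
T₂ = T₁ · e^{μβ} = 1902 × 6.014 = 11400 N.

T_max ≈ 11400 N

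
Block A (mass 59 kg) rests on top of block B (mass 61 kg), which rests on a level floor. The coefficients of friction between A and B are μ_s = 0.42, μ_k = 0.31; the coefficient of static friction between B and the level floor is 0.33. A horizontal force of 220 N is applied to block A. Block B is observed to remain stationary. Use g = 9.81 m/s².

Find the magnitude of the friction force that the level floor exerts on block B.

Between the blocks, N₁ = m_A g = 578.8 N.
So the A–B interface can sustain at most μ_s N₁ = 243.1 N of static friction.
P = 220 N is within that limit, so A and B move together (both at rest); the A–B friction is simply f₁ = P = 220 N.
B experiences an equal 220 N forward from A (third law). B is in equilibrium, so the floor supplies f₂ = 220 N of static friction (limit μ_s(m_A+m_B)g = 388.5 N, not exceeded).

f ≈ 220 N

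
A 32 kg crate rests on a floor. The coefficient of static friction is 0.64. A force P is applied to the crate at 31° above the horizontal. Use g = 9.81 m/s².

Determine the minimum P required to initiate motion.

P ≈ 169 N

N = m g − P sin α (the pull lifts the crate).
At impending slip, P cos α = μ_s N = μ_s (m g − P sin α).
Solving: P (cos α + μ_s sin α) = μ_s m g → P = 0.64×314/(cos 31° + 0.64 sin 31°) = 201/1.187 = 169 N.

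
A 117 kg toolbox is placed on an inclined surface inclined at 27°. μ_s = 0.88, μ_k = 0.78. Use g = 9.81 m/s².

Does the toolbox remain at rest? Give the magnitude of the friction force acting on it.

N = m g cos θ = 1020 N.
Down-slope weight component: m g sin θ = 521 N.
μ_s N = 900 N.
521 ≤ 900 N, so it stays put; friction = 521 N.

f ≈ 521 N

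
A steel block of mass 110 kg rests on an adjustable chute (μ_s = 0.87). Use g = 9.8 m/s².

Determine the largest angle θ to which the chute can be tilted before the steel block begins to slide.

At the slip threshold, m g sin θ = μ_s · m g cos θ, so tan θ = μ_s.
θ_max = arctan(0.87) = 41°.

θ_max ≈ 41°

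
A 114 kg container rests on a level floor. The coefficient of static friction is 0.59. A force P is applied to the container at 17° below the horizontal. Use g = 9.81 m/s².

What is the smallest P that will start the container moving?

P ≈ 842 N

N = m g + P sin α (the push presses the container into the level floor).
At impending slip, P cos α = μ_s N = μ_s (m g + P sin α).
Solving: P (cos α − μ_s sin α) = μ_s m g → P = 0.59×1120/(cos 17° − 0.59 sin 17°) = 660/0.7838 = 842 N.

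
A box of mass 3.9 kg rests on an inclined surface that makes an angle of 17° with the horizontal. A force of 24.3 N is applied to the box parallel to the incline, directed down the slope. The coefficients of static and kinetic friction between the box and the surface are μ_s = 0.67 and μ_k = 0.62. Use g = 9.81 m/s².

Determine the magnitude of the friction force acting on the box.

f ≈ 22.7 N (up the incline)

Perpendicular to the surface, N = m g cos θ = 3.9·9.81·cos 17° = 36.59 N.
For equilibrium along the incline the friction force must supply f = m g sin θ + P = 11.19 + 24.3 = 35.49 N (positive meaning up-slope).
Maximum static friction available: μ_s N = 0.67 × 36.59 = 24.51 N.
|35.49| exceeds 24.51 N, so the box slips down-slope; friction is kinetic, f = μ_k N = 0.62×36.59 = 22.7 N.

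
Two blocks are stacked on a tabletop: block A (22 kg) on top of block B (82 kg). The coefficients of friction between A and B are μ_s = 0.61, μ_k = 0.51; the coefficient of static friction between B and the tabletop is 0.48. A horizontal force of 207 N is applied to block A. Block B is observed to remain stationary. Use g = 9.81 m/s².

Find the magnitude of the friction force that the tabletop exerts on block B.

Between the blocks, N₁ = m_A g = 215.8 N.
So the A–B interface can sustain at most μ_s N₁ = 131.7 N of static friction.
Since P = 207 N > 131.7 N, A slides on B; the A–B friction is kinetic: f₁ = μ_k N₁ = 0.51×215.8 = 110 N.
By Newton's third law B feels 110 N forward from A. With B stationary, the floor's static friction on B balances it: f₂ = 110 N (well within μ_s(m_A+m_B)g = 489.7 N).

f ≈ 110 N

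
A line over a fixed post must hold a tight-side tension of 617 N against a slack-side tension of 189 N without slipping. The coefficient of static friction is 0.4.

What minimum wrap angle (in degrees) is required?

T₂/T₁ = e^{μβ} → β = ln(T₂/T₁)/μ.
β = ln(617/189)/0.4 = 1.183/0.4 = 2.958 rad.
In degrees: β = 2.958 × 180/π = 169°.

β_min ≈ 169°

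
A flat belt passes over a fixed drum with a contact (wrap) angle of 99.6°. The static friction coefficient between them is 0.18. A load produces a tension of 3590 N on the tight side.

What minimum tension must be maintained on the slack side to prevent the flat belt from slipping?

Capstan equation at impending slip: T_tight/T_slack = e^{μβ}.
β = 99.6° = 1.738 rad; e^{μβ} = e^{0.18×1.738} = 1.367.
T_slack = T_tight / e^{μβ} = 3590 / 1.367 = 2630 N.

T_min ≈ 2630 N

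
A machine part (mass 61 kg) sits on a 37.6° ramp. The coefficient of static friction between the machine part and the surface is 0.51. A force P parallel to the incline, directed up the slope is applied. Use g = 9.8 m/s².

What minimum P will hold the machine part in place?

The machine part tends to slide down (tan θ > μ_s), so at the point of impending slip friction acts up-slope at its limit: f = μ_s N.
P is parallel to the surface, so N = m g cos θ = 474 N.
Along the incline: P + μ_s N = m g sin θ, so P = 365 − 0.51×474 = 123 N.

P_min ≈ 123 N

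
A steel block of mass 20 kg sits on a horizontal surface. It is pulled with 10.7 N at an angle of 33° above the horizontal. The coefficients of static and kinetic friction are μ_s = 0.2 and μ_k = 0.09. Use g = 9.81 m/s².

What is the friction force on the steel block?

N = m g − P sin α = 196.2 − 10.7×sin 33° = 190.4 N.
For equilibrium, f = P cos α = 10.7×cos 33° = 8.974 N.
μ_s N = 0.2 × 190.4 = 38.07 N.
Since 8.974 N does not exceed the limit, the steel block stays at rest and f = 8.97 N.

f ≈ 8.97 N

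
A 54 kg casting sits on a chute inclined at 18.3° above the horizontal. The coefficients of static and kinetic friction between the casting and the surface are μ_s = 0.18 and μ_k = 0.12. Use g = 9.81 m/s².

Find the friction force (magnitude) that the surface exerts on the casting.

The normal reaction is N = m g cos θ = 502.9 N.
For equilibrium along the incline, friction must balance the weight component: f = m g sin θ = 166.3 N up the slope.
Maximum static friction available: μ_s N = 0.18 × 502.9 = 90.53 N.
Since |166.3| > 90.53 N, static friction cannot hold it; the casting slides down the incline and kinetic friction applies: f = μ_k N = 0.12 × 502.9 = 60.4 N.

f ≈ 60.4 N (up the incline)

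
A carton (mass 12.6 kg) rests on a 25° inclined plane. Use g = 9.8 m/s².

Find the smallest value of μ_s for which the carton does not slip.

At the slip threshold m g sin θ = μ_s m g cos θ, so μ_s,min = tan θ.
μ_s,min = tan 25° = 0.466.

μ_s,min ≈ 0.466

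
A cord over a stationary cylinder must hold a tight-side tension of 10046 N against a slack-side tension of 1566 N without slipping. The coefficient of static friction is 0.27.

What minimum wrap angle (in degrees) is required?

T₂/T₁ = e^{μβ} → β = ln(T₂/T₁)/μ.
β = ln(10046/1566)/0.27 = 1.859/0.27 = 6.884 rad.
In degrees: β = 6.884 × 180/π = 394°.

β_min ≈ 394°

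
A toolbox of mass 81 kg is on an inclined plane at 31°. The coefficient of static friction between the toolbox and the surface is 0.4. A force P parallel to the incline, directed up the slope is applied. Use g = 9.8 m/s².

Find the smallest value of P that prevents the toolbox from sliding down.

The toolbox tends to slide down (tan θ > μ_s), so at the point of impending slip friction acts up-slope at its limit: f = μ_s N.
P is parallel to the surface, so N = m g cos θ = 680 N.
Along the incline: P + μ_s N = m g sin θ, so P = 409 − 0.4×680 = 137 N.

P_min ≈ 137 N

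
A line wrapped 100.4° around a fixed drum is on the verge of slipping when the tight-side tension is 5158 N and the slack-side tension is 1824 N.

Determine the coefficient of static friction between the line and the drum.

T₂/T₁ = e^{μβ} → μ = ln(T₂/T₁)/β.
β = 100.4° = 1.752 rad.
μ = ln(5158/1824)/1.752 = ln(2.828)/1.752 = 0.593.

μ ≈ 0.593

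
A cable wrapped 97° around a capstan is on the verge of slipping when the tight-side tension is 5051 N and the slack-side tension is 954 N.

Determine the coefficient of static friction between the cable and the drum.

μ ≈ 0.984

T₂/T₁ = e^{μβ} → μ = ln(T₂/T₁)/β.
β = 97° = 1.693 rad.
μ = ln(5051/954)/1.693 = ln(5.295)/1.693 = 0.984.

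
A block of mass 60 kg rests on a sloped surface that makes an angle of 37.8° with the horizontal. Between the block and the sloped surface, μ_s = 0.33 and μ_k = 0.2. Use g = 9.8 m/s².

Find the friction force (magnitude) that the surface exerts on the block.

Perpendicular to the surface, N = m g cos θ = 60·9.8·cos 37.8° = 464.6 N.
For equilibrium along the incline, friction must balance the weight component: f = m g sin θ = 360.4 N up the slope.
Static friction can supply at most μ_s N = 153.3 N.
Since |360.4| > 153.3 N, static friction cannot hold it; the block slides down the incline and kinetic friction applies: f = μ_k N = 0.2 × 464.6 = 92.9 N.

f ≈ 92.9 N (up the incline)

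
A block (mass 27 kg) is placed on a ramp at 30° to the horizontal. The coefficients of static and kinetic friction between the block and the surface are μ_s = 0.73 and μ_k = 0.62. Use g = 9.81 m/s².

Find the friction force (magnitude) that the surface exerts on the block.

Perpendicular to the surface, N = m g cos θ = 27·9.81·cos 30° = 229.4 N.
Along the slope the weight component is m g sin θ = 132.4 N; friction must supply exactly this, acting up-slope.
Maximum static friction available: μ_s N = 0.73 × 229.4 = 167.5 N.
Since |132.4| ≤ 167.5 N, static friction is sufficient; f equals the required value, not μ_s N.

f ≈ 132 N (up the incline)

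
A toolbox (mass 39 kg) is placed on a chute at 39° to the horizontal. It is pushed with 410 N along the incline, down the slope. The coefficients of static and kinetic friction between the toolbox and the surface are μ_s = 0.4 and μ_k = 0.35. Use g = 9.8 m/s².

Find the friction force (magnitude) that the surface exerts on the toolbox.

Normal force: N = m g cos θ = 39 × 9.8 × cos 39° = 297 N.
For equilibrium along the incline the friction force must supply f = m g sin θ + P = 240.5 + 410 = 650.5 N (positive meaning up-slope).
Static friction can supply at most μ_s N = 118.8 N.
|650.5| exceeds 118.8 N, so the toolbox slips down-slope; friction is kinetic, f = μ_k N = 0.35×297 = 104 N.

f ≈ 104 N (up the incline)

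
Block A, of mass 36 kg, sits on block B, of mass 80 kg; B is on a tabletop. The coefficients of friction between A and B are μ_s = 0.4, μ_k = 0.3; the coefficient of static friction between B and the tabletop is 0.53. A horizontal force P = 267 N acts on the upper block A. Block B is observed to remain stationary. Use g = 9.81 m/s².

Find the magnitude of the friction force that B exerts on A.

f ≈ 106 N

Between the blocks, N₁ = m_A g = 353.2 N.
Maximum static friction on A from B: μ_s N₁ = 0.4×353.2 = 141.3 N.
Since P = 267 N > 141.3 N, A slides on B; the A–B friction is kinetic: f₁ = μ_k N₁ = 0.3×353.2 = 106 N.
By Newton's third law B feels 106 N forward from A. With B stationary, the floor's static friction on B balances it: f₂ = 106 N (well within μ_s(m_A+m_B)g = 603.1 N).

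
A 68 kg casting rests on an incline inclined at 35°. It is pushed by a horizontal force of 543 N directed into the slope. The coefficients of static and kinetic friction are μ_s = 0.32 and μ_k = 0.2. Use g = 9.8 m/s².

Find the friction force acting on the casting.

f ≈ 62.6 N (down the incline)

Normal direction: N = m g cos θ + P sin θ = 857.3 N.
Along the incline, the net driving force (taking up-slope positive) is P cos θ − m g sin θ = 444.8 − 382.2 = 62.57 N, so equilibrium requires friction f = -62.57 N (down-slope).
The limit of static friction is μ_s N = 274.3 N.
Since 62.57 N is within the 274.3 N limit, the casting stays put and friction is exactly 62.6 N.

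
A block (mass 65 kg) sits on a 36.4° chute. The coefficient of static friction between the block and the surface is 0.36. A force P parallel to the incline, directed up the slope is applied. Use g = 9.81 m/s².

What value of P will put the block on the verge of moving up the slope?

P ≈ 563 N

At impending motion up the slope, friction acts down-slope at its limit: f = μ_s N.
P is parallel to the surface, so N = m g cos θ = 513 N.
Along the incline: P = m g sin θ + μ_s N = 378 + 0.36×513 = 563 N.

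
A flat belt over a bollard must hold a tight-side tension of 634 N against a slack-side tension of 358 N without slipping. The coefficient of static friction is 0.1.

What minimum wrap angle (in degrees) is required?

β_min ≈ 327°

T₂/T₁ = e^{μβ} → β = ln(T₂/T₁)/μ.
β = ln(634/358)/0.1 = 0.5715/0.1 = 5.715 rad.
In degrees: β = 5.715 × 180/π = 327°.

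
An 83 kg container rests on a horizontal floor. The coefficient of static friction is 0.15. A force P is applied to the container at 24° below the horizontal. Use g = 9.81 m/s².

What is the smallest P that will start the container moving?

N = m g + P sin α (the push presses the container into the horizontal floor).
At impending slip, P cos α = μ_s N = μ_s (m g + P sin α).
Solving: P (cos α − μ_s sin α) = μ_s m g → P = 0.15×814/(cos 24° − 0.15 sin 24°) = 122/0.8525 = 143 N.

P ≈ 143 N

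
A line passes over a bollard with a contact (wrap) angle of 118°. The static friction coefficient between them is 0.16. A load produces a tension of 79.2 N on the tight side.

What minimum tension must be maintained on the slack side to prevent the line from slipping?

T_min ≈ 57 N

Capstan equation at impending slip: T_tight/T_slack = e^{μβ}.
β = 118° = 2.059 rad; e^{μβ} = e^{0.16×2.059} = 1.39.
T_slack = T_tight / e^{μβ} = 79.2 / 1.39 = 57 N.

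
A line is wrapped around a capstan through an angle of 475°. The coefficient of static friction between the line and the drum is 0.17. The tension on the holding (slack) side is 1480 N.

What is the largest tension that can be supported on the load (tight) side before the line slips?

T_max ≈ 6060 N

At impending slip the capstan equation gives T₂/T₁ = e^{μβ} with β in radians.
β = 475° × π/180 = 8.29 rad.
e^{μβ} = e^{0.17×8.29} = 4.093.
T₂ = T₁ · e^{μβ} = 1480 × 4.093 = 6060 N.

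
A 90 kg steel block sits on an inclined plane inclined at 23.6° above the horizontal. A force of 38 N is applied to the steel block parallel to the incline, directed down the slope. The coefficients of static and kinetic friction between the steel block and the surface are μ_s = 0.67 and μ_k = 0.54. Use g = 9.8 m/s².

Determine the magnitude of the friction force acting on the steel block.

f ≈ 391 N (up the incline)

Perpendicular to the surface, N = m g cos θ = 90·9.8·cos 23.6° = 808.2 N.
Parallel to the incline, ΣF = 0 gives f = m g sin θ + P = 353.1 + 38 = 391.1 N (up-slope positive).
The static-friction ceiling is μ_s N = 0.67 × 808.2 = 541.5 N.
Since |391.1| ≤ 541.5 N, static friction is sufficient; f equals the required value, not μ_s N.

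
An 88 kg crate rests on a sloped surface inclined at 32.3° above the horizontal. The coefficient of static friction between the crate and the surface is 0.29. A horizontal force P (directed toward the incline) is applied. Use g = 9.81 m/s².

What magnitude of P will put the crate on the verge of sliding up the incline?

At impending motion up the slope, friction acts down-slope at its limit: f = μ_s N.
Perpendicular to the incline: N = m g cos θ + P sin θ.
Along the incline: P cos θ = m g sin θ + μ_s N = m g sin θ + μ_s (m g cos θ + P sin θ).
Solving, P (cos θ − μ_s sin θ) = m g (sin θ + μ_s cos θ), so P = 88×9.81×(sin 32.3° + 0.29 cos 32.3°)/(cos 32.3° − 0.29 sin 32.3°) = 863×0.7795/0.6903 = 975 N.

P ≈ 975 N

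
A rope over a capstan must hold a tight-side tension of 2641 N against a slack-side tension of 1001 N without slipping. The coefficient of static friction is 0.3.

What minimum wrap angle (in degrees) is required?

β_min ≈ 185°

T₂/T₁ = e^{μβ} → β = ln(T₂/T₁)/μ.
β = ln(2641/1001)/0.3 = 0.9702/0.3 = 3.234 rad.
In degrees: β = 3.234 × 180/π = 185°.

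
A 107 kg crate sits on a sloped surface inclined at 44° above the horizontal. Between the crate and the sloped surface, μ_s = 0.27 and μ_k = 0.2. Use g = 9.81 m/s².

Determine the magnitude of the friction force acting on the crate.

Perpendicular to the surface, N = m g cos θ = 107·9.81·cos 44° = 755.1 N.
For equilibrium along the incline, friction must balance the weight component: f = m g sin θ = 729.2 N up the slope.
Static friction can supply at most μ_s N = 203.9 N.
Since |729.2| > 203.9 N, static friction cannot hold it; the crate slides down the incline and kinetic friction applies: f = μ_k N = 0.2 × 755.1 = 151 N.

f ≈ 151 N (up the incline)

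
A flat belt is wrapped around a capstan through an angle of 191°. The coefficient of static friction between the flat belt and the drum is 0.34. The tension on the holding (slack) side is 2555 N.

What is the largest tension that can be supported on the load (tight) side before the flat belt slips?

At impending slip the capstan equation gives T₂/T₁ = e^{μβ} with β in radians.
β = 191° × π/180 = 3.334 rad.
e^{μβ} = e^{0.34×3.334} = 3.106.
T₂ = T₁ · e^{μβ} = 2555 × 3.106 = 7940 N.

T_max ≈ 7940 N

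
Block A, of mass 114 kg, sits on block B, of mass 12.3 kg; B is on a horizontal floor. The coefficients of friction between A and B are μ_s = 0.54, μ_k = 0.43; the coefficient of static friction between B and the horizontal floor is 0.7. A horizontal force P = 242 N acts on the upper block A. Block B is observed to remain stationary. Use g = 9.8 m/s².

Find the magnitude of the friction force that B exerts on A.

Normal force at the A–B interface: N₁ = m_A g = 1117 N.
Maximum static friction on A from B: μ_s N₁ = 0.54×1117 = 603.3 N.
P = 242 N is within that limit, so A and B move together (both at rest); the A–B friction is simply f₁ = P = 242 N.
B experiences an equal 242 N forward from A (third law). B is in equilibrium, so the floor supplies f₂ = 242 N of static friction (limit μ_s(m_A+m_B)g = 866.4 N, not exceeded).

f ≈ 242 N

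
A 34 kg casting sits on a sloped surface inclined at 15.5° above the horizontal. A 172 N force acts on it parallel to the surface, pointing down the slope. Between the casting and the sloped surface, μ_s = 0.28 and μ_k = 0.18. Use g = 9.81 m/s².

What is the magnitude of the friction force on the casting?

Perpendicular to the surface, N = m g cos θ = 34·9.81·cos 15.5° = 321.4 N.
The friction needed for equilibrium is m g sin θ + P = 89.13 + 172 = 261.1 N, measured positive up-slope.
Static friction can supply at most μ_s N = 89.99 N.
Since |261.1| > 89.99 N, static friction cannot hold it; the casting slides down the incline and kinetic friction applies: f = μ_k N = 0.18 × 321.4 = 57.9 N.

f ≈ 57.9 N (up the incline)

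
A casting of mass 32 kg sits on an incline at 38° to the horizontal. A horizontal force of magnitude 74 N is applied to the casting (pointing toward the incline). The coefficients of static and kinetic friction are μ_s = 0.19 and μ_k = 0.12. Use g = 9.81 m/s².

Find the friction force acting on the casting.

f ≈ 35.2 N (up the incline)

Normal direction: N = m g cos θ + P sin θ = 292.9 N.
Along the incline, the net driving force (taking up-slope positive) is P cos θ − m g sin θ = 58.31 − 193.3 = -135 N, so equilibrium requires friction f = 135 N (up-slope).
The limit of static friction is μ_s N = 55.66 N.
|f_req| = 135 > 55.66 N → the casting slides down the incline; f = μ_k N = 0.12 × 292.9 = 35.2 N.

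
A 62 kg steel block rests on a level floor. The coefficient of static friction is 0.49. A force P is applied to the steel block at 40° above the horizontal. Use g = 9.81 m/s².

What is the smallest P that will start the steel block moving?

P ≈ 276 N

N = m g − P sin α (the pull lifts the steel block).
At impending slip, P cos α = μ_s N = μ_s (m g − P sin α).
Solving: P (cos α + μ_s sin α) = μ_s m g → P = 0.49×608/(cos 40° + 0.49 sin 40°) = 298/1.081 = 276 N.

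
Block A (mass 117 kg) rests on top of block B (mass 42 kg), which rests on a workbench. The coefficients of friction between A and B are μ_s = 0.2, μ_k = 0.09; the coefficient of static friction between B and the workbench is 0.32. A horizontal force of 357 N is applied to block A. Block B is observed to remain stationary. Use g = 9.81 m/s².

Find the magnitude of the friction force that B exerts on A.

f ≈ 103 N

The normal force B exerts on A is simply A's weight, N₁ = 1148 N.
So the A–B interface can sustain at most μ_s N₁ = 229.6 N of static friction.
Since P = 357 N > 229.6 N, A slides on B; the A–B friction is kinetic: f₁ = μ_k N₁ = 0.09×1148 = 103 N.
By Newton's third law B feels 103 N forward from A. With B stationary, the floor's static friction on B balances it: f₂ = 103 N (well within μ_s(m_A+m_B)g = 499.1 N).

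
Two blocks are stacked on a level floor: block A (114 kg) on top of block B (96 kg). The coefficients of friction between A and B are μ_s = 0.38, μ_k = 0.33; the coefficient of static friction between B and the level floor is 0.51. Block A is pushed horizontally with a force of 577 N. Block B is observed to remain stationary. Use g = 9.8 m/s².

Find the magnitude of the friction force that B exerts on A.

f ≈ 369 N

Between the blocks, N₁ = m_A g = 1117 N.
So the A–B interface can sustain at most μ_s N₁ = 424.5 N of static friction.
P = 577 N exceeds that limit, so A slips over B and the interface friction becomes kinetic: f₁ = μ_k N₁ = 0.33×1117 = 369 N.
B experiences an equal 369 N forward from A (third law). B is in equilibrium, so the floor supplies f₂ = 369 N of static friction (limit μ_s(m_A+m_B)g = 1050 N, not exceeded).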